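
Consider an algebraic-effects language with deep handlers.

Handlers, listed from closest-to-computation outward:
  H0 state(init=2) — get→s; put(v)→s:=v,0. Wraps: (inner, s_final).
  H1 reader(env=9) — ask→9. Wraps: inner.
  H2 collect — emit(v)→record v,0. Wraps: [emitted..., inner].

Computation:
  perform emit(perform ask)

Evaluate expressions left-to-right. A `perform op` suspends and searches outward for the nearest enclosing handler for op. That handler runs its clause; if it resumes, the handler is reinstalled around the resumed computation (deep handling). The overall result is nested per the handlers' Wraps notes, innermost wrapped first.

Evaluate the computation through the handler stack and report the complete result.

Answer: [9, (0, 2)]

Working:
ask @ H1 ⇒ 9
emit(9) @ H2 ⇒ out+=9
H0 returns (0, 2)
H1 returns (0, 2)
H2 returns [9, (0, 2)]
= [9, (0, 2)]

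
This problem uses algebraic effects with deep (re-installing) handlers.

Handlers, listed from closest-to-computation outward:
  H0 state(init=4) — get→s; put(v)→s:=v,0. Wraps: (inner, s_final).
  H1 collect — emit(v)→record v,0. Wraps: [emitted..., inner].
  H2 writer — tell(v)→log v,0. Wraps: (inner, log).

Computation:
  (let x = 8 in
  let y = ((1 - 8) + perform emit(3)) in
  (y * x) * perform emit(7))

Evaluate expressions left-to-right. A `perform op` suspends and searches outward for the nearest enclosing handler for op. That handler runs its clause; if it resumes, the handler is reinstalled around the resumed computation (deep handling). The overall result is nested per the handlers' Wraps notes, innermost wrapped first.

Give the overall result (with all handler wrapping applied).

Answer: ([3, 7, (0, 4)], ())

Step-by-step:
emit(3) @ H1 ⇒ out+=3
emit(7) @ H1 ⇒ out+=7
H0 returns (0, 4)
H1 returns [3, 7, (0, 4)]
H2 returns ([3, 7, (0, 4)], ())
= ([3, 7, (0, 4)], ())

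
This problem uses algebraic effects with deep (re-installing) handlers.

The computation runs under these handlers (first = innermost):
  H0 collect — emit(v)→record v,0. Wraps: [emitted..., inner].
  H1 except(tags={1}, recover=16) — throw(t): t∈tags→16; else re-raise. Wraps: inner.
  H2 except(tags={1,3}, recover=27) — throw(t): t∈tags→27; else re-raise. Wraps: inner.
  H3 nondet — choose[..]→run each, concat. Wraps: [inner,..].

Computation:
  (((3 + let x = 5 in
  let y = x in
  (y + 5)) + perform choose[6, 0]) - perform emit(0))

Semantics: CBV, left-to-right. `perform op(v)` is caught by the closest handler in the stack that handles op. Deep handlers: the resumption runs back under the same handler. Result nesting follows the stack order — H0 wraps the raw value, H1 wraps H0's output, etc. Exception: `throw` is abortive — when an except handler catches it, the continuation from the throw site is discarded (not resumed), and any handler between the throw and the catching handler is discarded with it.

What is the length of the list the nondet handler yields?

Step-by-step:
choose[6, 0] @ H3
  branch[0] choose=6:
    emit(0) @ H0 ⇒ out+=0
    H0 returns [0, 19]
    H1 returns [0, 19]
    H2 returns [0, 19]
    H3 returns [[0, 19]]
  branch[1] choose=0:
    emit(0) @ H0 ⇒ out+=0
    H0 returns [0, 13]
    H1 returns [0, 13]
    H2 returns [0, 13]
    H3 returns [[0, 13]]
= [[0, 19], [0, 13]]

Answer: 2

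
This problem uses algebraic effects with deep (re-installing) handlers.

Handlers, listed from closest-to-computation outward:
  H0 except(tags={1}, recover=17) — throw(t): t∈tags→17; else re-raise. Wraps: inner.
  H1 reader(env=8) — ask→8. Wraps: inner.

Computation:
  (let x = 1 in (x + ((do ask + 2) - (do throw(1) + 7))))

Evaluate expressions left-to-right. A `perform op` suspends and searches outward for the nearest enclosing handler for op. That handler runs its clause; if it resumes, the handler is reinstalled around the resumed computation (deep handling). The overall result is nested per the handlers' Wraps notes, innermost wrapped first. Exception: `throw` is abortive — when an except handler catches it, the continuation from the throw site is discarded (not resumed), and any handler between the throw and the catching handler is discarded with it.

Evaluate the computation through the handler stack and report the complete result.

Answer: 17

Working:
ask @ H1 ⇒ 8
throw(1) @ H0 caught ⇒ 17
H1 returns 17
= 17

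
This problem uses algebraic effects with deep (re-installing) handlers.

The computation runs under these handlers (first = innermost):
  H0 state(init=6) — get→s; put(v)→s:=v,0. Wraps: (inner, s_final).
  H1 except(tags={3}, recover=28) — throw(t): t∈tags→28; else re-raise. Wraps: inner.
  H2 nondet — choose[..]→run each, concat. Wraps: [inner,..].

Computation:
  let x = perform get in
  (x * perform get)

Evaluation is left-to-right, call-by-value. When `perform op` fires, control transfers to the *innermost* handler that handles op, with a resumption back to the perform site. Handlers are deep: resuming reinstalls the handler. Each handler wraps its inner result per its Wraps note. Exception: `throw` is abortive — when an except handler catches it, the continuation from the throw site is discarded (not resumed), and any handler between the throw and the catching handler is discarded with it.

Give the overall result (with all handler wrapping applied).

Working:
get @ H0 ⇒ 6
get @ H0 ⇒ 6
H0 returns (36, 6)
H1 returns (36, 6)
H2 returns [(36, 6)]
= [(36, 6)]

Answer: [(36, 6)]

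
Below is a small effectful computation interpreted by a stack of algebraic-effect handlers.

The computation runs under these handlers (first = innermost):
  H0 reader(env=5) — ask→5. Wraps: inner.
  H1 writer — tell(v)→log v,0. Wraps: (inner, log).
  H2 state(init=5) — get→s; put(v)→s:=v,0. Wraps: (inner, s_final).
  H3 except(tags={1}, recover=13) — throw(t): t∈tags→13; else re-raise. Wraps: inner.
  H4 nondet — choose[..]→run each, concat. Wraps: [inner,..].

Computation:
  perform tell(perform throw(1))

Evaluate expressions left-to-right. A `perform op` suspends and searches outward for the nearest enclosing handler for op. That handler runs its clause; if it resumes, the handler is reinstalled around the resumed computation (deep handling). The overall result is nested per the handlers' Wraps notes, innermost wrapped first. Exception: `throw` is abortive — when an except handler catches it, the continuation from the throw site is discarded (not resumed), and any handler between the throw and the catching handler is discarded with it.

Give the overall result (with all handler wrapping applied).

Step-by-step:
throw(1) @ H3 caught ⇒ 13
H4 returns [13]
= [13]

Answer: [13]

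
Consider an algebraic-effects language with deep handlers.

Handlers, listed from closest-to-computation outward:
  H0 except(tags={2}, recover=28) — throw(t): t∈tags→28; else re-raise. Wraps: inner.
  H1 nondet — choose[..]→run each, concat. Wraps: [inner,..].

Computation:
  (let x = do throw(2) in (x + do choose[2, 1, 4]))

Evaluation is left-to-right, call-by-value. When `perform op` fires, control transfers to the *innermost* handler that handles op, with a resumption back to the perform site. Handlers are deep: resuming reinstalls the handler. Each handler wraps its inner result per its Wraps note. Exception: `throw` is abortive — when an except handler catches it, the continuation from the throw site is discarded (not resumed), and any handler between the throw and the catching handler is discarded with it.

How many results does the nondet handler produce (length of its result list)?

Answer: 1

Working:
throw(2) @ H0 caught ⇒ 28
H1 returns [28]
= [28]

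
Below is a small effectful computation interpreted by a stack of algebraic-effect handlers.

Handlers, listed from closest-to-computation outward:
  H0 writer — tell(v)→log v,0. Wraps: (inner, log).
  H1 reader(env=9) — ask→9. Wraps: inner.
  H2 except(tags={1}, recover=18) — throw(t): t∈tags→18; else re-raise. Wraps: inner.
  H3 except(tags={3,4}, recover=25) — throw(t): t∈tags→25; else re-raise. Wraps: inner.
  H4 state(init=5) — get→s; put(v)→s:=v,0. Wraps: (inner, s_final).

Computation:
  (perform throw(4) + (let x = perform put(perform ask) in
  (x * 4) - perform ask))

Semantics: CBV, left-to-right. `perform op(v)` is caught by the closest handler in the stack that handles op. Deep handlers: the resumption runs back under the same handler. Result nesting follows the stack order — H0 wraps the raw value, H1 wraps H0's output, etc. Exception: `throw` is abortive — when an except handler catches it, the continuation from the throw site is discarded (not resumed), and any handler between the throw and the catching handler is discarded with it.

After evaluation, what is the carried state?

Working:
throw(4) @ H2 re-raised
throw(4) @ H3 caught ⇒ 25
H4 returns (25, 5)
= (25, 5)

Answer: 5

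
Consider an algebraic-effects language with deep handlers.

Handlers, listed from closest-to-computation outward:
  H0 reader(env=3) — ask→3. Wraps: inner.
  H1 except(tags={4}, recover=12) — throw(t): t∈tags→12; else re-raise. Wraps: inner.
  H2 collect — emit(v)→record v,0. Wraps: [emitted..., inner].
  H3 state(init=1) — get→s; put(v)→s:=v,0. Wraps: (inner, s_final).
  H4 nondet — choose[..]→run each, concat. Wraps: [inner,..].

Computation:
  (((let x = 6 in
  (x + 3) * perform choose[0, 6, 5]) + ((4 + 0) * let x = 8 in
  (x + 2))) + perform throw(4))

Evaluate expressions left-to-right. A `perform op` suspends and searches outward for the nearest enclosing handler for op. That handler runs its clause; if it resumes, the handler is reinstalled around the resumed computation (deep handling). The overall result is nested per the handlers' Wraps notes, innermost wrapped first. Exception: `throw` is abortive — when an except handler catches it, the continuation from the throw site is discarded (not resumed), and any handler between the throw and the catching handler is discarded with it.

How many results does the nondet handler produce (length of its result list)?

Answer: 3

Working:
choose[0, 6, 5] @ H4
  branch[0] choose=0:
    throw(4) @ H1 caught ⇒ 12
    H2 returns [12]
    H3 returns ([12], 1)
    H4 returns [([12], 1)]
  branch[1] choose=6:
    throw(4) @ H1 caught ⇒ 12
    H2 returns [12]
    H3 returns ([12], 1)
    H4 returns [([12], 1)]
  branch[2] choose=5:
    throw(4) @ H1 caught ⇒ 12
    H2 returns [12]
    H3 returns ([12], 1)
    H4 returns [([12], 1)]
= [([12], 1), ([12], 1), ([12], 1)]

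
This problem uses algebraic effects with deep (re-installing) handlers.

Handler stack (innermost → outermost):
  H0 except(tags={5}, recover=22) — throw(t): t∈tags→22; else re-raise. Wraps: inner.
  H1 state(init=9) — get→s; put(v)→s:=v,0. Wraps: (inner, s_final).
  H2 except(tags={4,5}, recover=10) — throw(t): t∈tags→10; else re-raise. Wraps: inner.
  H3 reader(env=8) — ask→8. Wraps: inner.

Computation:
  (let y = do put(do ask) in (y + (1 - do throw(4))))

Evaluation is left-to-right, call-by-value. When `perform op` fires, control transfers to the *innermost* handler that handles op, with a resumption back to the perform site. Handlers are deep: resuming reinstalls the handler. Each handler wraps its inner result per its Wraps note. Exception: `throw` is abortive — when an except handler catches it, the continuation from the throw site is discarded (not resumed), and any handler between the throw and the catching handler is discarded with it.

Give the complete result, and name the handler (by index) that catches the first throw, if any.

Working:
ask @ H3 ⇒ 8
put(8) @ H1 ⇒ s:=8
throw(4) @ H0 re-raised
throw(4) @ H2 caught ⇒ 10
H3 returns 10
= 10

Answer: 10 ; first throw caught by: H2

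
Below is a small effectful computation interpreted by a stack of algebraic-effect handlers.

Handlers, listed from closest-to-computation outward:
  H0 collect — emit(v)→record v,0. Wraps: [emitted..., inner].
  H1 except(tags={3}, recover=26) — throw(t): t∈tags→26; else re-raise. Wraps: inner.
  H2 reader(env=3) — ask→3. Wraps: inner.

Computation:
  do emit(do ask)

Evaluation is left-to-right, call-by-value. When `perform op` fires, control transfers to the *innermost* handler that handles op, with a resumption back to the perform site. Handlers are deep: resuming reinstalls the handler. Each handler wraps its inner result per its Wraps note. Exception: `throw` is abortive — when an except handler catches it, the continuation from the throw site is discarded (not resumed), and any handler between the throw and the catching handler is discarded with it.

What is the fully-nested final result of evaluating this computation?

Answer: [3, 0]

Step-by-step:
ask @ H2 ⇒ 3
emit(3) @ H0 ⇒ out+=3
H0 returns [3, 0]
H1 returns [3, 0]
H2 returns [3, 0]
= [3, 0]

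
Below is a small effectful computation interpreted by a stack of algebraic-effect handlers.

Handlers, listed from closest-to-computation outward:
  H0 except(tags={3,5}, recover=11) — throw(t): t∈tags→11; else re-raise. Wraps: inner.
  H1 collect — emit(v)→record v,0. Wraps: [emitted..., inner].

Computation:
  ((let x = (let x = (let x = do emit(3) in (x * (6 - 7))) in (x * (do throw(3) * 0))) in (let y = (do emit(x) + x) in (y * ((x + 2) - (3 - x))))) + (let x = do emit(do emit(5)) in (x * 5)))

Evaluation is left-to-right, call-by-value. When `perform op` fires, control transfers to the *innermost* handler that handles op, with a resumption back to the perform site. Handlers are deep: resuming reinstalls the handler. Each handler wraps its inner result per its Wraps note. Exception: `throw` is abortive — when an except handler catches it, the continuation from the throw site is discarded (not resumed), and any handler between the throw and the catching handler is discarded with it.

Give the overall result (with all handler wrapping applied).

Answer: [3, 11]

Working:
emit(3) @ H1 ⇒ out+=3
throw(3) @ H0 caught ⇒ 11
H1 returns [3, 11]
= [3, 11]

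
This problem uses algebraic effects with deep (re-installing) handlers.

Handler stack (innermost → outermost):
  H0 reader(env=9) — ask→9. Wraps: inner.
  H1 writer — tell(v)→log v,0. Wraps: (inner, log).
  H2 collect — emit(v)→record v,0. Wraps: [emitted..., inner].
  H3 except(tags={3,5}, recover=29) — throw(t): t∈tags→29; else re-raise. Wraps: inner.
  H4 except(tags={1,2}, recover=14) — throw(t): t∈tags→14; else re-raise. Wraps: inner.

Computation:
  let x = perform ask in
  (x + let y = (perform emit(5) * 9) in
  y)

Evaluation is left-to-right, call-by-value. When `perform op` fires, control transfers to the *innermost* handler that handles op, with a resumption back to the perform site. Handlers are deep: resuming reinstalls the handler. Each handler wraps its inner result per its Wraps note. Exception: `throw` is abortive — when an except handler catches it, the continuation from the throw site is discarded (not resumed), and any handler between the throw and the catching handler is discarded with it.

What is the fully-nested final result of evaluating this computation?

Evaluation trace:
ask @ H0 ⇒ 9
emit(5) @ H2 ⇒ out+=5
H0 returns 9
H1 returns (9, ())
H2 returns [5, (9, ())]
H3 returns [5, (9, ())]
H4 returns [5, (9, ())]
= [5, (9, ())]

Answer: [5, (9, ())]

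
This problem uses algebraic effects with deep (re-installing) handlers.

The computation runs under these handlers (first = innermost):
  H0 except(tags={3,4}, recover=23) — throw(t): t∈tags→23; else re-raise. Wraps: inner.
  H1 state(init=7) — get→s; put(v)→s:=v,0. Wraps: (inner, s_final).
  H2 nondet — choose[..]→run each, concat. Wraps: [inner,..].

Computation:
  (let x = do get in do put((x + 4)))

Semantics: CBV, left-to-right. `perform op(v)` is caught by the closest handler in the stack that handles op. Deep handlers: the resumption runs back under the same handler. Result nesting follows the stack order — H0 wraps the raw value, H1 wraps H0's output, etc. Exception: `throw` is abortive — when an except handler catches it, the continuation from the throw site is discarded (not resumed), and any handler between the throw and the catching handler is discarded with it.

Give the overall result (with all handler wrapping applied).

Evaluation trace:
get @ H1 ⇒ 7
put(11) @ H1 ⇒ s:=11
H0 returns 0
H1 returns (0, 11)
H2 returns [(0, 11)]
= [(0, 11)]

Answer: [(0, 11)]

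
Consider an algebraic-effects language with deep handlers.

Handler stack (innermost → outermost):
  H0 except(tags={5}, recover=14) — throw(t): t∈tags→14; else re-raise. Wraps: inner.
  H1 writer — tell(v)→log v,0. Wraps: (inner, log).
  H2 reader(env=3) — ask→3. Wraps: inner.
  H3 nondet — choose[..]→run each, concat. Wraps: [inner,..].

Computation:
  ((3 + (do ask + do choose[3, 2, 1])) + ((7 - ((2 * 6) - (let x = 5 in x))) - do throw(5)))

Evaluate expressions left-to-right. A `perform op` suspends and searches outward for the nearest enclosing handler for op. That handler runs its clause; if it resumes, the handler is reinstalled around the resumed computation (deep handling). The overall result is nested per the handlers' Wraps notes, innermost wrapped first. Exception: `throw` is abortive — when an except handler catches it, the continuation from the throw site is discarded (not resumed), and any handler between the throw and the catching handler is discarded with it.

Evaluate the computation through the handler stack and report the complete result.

Evaluation trace:
ask @ H2 ⇒ 3
choose[3, 2, 1] @ H3
  branch[0] choose=3:
    throw(5) @ H0 caught ⇒ 14
    H1 returns (14, ())
    H2 returns (14, ())
    H3 returns [(14, ())]
  branch[1] choose=2:
    throw(5) @ H0 caught ⇒ 14
    H1 returns (14, ())
    H2 returns (14, ())
    H3 returns [(14, ())]
  branch[2] choose=1:
    throw(5) @ H0 caught ⇒ 14
    H1 returns (14, ())
    H2 returns (14, ())
    H3 returns [(14, ())]
= [(14, ()), (14, ()), (14, ())]

Answer: [(14, ()), (14, ()), (14, ())]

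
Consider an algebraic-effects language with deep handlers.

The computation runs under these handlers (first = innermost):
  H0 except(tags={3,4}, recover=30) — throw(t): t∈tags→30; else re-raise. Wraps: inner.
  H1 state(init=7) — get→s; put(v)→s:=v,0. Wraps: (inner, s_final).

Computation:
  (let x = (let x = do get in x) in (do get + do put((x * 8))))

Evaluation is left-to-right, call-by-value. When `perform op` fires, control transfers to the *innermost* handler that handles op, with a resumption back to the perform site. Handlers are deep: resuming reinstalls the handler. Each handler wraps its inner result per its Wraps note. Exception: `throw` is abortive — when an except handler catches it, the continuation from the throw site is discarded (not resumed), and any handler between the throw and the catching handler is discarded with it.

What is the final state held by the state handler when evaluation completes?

Working:
get @ H1 ⇒ 7
get @ H1 ⇒ 7
put(56) @ H1 ⇒ s:=56
H0 returns 7
H1 returns (7, 56)
= (7, 56)

Answer: 56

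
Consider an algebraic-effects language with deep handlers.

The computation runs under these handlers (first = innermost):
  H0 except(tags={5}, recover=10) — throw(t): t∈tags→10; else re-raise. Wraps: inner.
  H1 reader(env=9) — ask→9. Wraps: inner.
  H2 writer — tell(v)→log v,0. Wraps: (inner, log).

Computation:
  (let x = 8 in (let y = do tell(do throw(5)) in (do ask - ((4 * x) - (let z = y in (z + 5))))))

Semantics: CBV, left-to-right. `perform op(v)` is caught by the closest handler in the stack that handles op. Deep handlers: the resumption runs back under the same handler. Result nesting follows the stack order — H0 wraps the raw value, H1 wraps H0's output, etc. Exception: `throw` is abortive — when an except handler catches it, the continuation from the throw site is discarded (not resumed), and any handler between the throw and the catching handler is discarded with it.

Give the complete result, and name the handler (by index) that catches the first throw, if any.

Answer: (10, ()) ; first throw caught by: H0

Working:
throw(5) @ H0 caught ⇒ 10
H1 returns 10
H2 returns (10, ())
= (10, ())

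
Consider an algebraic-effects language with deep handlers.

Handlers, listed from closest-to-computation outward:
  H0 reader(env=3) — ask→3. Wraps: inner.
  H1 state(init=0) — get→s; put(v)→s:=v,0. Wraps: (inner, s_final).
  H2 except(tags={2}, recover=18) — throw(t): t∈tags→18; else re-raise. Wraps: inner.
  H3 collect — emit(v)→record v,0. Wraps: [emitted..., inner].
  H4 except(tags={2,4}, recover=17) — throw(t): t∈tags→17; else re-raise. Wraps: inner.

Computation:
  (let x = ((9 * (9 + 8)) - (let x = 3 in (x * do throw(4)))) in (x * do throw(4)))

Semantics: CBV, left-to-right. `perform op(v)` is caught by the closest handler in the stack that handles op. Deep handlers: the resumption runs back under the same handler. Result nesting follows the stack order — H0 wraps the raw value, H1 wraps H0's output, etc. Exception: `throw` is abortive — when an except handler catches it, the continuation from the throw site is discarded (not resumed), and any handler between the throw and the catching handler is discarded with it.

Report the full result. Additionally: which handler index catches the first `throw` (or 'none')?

Answer: 17 ; first throw caught by: H4

Working:
throw(4) @ H2 re-raised
throw(4) @ H4 caught ⇒ 17
= 17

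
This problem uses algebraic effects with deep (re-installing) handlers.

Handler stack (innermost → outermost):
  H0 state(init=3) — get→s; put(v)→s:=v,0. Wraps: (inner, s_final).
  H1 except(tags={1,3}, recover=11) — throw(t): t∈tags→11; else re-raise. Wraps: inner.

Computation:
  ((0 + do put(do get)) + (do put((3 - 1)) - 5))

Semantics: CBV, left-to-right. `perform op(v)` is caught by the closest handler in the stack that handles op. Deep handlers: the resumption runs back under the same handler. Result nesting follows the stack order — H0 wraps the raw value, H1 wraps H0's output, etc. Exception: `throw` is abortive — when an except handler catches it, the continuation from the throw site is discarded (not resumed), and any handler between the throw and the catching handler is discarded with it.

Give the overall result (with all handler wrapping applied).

Answer: (-5, 2)

Evaluation trace:
get @ H0 ⇒ 3
put(3) @ H0 ⇒ s:=3
put(2) @ H0 ⇒ s:=2
H0 returns (-5, 2)
H1 returns (-5, 2)
= (-5, 2)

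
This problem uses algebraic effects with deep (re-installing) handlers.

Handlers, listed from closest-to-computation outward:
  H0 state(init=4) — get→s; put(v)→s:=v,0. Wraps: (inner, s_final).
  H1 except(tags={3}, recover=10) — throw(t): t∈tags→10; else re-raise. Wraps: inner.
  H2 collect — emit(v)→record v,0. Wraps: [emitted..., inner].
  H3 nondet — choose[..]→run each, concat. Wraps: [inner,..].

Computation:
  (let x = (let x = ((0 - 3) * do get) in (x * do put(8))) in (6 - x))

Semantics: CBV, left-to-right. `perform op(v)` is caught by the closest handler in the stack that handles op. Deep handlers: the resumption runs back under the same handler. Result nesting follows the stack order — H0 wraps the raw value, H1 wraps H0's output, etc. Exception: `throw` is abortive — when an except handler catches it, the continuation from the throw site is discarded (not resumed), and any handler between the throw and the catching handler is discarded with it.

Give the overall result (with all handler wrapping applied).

Evaluation trace:
get @ H0 ⇒ 4
put(8) @ H0 ⇒ s:=8
H0 returns (6, 8)
H1 returns (6, 8)
H2 returns [(6, 8)]
H3 returns [[(6, 8)]]
= [[(6, 8)]]

Answer: [[(6, 8)]]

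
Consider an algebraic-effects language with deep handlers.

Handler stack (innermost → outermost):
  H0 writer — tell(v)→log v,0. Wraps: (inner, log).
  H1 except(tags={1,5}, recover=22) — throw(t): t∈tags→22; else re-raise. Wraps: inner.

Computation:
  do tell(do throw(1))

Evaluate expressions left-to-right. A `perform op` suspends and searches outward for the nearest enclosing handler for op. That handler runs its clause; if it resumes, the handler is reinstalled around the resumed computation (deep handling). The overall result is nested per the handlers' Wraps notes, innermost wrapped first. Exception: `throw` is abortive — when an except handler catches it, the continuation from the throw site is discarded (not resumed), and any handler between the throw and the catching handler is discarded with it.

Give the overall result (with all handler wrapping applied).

Answer: 22

Evaluation trace:
throw(1) @ H1 caught ⇒ 22
= 22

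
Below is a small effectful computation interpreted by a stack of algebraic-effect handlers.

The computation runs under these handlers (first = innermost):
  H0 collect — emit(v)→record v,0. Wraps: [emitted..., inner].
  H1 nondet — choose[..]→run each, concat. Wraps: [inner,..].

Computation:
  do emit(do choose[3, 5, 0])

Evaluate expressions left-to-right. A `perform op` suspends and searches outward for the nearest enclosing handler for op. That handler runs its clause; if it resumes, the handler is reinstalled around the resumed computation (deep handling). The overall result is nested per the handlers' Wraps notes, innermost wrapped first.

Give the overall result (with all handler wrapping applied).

Answer: [[3, 0], [5, 0], [0, 0]]

Evaluation trace:
choose[3, 5, 0] @ H1
  branch[0] choose=3:
    emit(3) @ H0 ⇒ out+=3
    H0 returns [3, 0]
    H1 returns [[3, 0]]
  branch[1] choose=5:
    emit(5) @ H0 ⇒ out+=5
    H0 returns [5, 0]
    H1 returns [[5, 0]]
  branch[2] choose=0:
    emit(0) @ H0 ⇒ out+=0
    H0 returns [0, 0]
    H1 returns [[0, 0]]
= [[3, 0], [5, 0], [0, 0]]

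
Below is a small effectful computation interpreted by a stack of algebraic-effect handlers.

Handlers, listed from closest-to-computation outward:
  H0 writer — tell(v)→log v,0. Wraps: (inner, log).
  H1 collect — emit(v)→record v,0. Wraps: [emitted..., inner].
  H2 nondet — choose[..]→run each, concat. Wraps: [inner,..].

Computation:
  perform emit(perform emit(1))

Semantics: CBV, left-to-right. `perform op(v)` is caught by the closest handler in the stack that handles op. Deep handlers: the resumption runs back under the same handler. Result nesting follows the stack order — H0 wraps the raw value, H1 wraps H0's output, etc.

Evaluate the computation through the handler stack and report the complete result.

Evaluation trace:
emit(1) @ H1 ⇒ out+=1
emit(0) @ H1 ⇒ out+=0
H0 returns (0, ())
H1 returns [1, 0, (0, ())]
H2 returns [[1, 0, (0, ())]]
= [[1, 0, (0, ())]]

Answer: [[1, 0, (0, ())]]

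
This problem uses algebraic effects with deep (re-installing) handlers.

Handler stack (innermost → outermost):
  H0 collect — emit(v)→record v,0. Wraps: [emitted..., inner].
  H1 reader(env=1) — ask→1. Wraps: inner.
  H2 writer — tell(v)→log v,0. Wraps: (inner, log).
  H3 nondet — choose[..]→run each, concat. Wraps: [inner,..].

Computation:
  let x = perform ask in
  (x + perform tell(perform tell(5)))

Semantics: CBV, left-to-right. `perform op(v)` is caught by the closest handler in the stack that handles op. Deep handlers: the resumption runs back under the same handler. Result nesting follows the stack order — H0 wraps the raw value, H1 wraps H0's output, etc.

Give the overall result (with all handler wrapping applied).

Answer: [([1], (5, 0))]

Step-by-step:
ask @ H1 ⇒ 1
tell(5) @ H2 ⇒ log+=5
tell(0) @ H2 ⇒ log+=0
H0 returns [1]
H1 returns [1]
H2 returns ([1], (5, 0))
H3 returns [([1], (5, 0))]
= [([1], (5, 0))]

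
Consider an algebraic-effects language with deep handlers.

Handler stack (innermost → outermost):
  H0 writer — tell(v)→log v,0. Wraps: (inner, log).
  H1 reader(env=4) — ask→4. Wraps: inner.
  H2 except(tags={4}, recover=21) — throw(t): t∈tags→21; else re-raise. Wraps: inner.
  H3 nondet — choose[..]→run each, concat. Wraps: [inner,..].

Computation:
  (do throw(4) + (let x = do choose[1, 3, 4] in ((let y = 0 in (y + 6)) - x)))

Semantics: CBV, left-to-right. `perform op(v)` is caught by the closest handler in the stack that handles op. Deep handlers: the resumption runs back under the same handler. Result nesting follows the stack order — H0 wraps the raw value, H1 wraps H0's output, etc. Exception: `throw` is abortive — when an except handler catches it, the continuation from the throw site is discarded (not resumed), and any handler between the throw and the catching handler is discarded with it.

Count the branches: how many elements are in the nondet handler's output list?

Answer: 1

Step-by-step:
throw(4) @ H2 caught ⇒ 21
H3 returns [21]
= [21]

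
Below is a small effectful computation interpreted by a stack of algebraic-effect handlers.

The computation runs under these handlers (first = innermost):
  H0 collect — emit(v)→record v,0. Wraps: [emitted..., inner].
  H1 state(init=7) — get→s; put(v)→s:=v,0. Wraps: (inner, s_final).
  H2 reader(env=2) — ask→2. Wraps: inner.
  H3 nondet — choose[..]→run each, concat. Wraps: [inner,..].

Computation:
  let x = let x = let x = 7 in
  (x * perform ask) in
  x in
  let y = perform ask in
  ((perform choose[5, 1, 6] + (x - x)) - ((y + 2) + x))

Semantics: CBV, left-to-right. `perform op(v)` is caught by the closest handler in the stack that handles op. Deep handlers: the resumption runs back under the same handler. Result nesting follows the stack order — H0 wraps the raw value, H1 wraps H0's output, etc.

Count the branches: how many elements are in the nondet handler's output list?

Answer: 3

Step-by-step:
ask @ H2 ⇒ 2
ask @ H2 ⇒ 2
choose[5, 1, 6] @ H3
  branch[0] choose=5:
    H0 returns [-13]
    H1 returns ([-13], 7)
    H2 returns ([-13], 7)
    H3 returns [([-13], 7)]
  branch[1] choose=1:
    H0 returns [-17]
    H1 returns ([-17], 7)
    H2 returns ([-17], 7)
    H3 returns [([-17], 7)]
  branch[2] choose=6:
    H0 returns [-12]
    H1 returns ([-12], 7)
    H2 returns ([-12], 7)
    H3 returns [([-12], 7)]
= [([-13], 7), ([-17], 7), ([-12], 7)]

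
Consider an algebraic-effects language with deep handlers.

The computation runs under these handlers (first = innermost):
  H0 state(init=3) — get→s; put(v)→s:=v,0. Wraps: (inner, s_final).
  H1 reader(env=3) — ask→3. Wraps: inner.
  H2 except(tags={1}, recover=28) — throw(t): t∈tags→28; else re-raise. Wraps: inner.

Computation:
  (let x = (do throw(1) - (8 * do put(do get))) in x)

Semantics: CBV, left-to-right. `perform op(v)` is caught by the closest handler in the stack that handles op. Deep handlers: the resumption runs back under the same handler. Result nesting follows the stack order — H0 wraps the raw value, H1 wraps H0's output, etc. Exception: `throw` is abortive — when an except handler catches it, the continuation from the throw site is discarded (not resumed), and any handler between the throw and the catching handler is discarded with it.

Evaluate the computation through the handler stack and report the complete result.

Step-by-step:
throw(1) @ H2 caught ⇒ 28
= 28

Answer: 28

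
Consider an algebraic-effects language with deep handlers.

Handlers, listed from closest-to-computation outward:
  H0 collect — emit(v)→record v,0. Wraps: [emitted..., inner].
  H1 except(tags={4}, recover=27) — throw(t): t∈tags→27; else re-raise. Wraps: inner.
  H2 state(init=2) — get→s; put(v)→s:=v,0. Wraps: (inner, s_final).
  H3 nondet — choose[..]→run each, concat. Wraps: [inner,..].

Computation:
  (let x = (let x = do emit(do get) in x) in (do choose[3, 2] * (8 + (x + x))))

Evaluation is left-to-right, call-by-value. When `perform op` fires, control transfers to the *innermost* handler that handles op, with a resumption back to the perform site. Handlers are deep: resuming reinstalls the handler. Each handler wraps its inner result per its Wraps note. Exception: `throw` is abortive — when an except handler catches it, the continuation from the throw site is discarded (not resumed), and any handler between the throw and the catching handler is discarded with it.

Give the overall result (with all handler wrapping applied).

Evaluation trace:
get @ H2 ⇒ 2
emit(2) @ H0 ⇒ out+=2
choose[3, 2] @ H3
  branch[0] choose=3:
    H0 returns [2, 24]
    H1 returns [2, 24]
    H2 returns ([2, 24], 2)
    H3 returns [([2, 24], 2)]
  branch[1] choose=2:
    H0 returns [2, 16]
    H1 returns [2, 16]
    H2 returns ([2, 16], 2)
    H3 returns [([2, 16], 2)]
= [([2, 24], 2), ([2, 16], 2)]

Answer: [([2, 24], 2), ([2, 16], 2)]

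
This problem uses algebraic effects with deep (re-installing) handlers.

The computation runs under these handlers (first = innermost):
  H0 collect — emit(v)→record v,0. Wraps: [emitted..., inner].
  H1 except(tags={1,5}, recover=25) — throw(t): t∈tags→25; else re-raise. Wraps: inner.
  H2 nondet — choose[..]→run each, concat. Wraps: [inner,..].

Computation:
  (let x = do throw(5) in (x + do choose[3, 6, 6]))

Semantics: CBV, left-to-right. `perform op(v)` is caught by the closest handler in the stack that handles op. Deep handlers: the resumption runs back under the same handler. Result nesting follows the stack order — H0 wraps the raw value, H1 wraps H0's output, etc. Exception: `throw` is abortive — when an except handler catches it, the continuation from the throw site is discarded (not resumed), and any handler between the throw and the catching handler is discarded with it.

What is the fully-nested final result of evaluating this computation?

Step-by-step:
throw(5) @ H1 caught ⇒ 25
H2 returns [25]
= [25]

Answer: [25]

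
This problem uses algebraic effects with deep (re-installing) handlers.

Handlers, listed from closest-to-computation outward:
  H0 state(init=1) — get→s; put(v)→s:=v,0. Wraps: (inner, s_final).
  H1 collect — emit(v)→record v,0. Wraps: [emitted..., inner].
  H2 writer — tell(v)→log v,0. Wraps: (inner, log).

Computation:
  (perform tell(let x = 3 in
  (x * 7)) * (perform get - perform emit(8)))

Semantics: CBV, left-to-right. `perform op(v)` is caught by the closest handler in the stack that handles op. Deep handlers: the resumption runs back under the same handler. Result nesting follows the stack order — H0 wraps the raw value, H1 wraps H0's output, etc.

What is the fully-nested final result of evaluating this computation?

Step-by-step:
tell(21) @ H2 ⇒ log+=21
get @ H0 ⇒ 1
emit(8) @ H1 ⇒ out+=8
H0 returns (0, 1)
H1 returns [8, (0, 1)]
H2 returns ([8, (0, 1)], (21))
= ([8, (0, 1)], (21))

Answer: ([8, (0, 1)], (21))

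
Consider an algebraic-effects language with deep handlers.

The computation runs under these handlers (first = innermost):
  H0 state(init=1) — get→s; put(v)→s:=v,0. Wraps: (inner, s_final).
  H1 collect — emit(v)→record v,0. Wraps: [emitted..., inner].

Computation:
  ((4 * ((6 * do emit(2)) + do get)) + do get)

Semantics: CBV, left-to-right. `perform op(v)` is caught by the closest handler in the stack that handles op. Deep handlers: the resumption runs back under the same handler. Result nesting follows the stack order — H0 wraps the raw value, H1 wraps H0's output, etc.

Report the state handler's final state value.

Evaluation trace:
emit(2) @ H1 ⇒ out+=2
get @ H0 ⇒ 1
get @ H0 ⇒ 1
H0 returns (5, 1)
H1 returns [2, (5, 1)]
= [2, (5, 1)]

Answer: 1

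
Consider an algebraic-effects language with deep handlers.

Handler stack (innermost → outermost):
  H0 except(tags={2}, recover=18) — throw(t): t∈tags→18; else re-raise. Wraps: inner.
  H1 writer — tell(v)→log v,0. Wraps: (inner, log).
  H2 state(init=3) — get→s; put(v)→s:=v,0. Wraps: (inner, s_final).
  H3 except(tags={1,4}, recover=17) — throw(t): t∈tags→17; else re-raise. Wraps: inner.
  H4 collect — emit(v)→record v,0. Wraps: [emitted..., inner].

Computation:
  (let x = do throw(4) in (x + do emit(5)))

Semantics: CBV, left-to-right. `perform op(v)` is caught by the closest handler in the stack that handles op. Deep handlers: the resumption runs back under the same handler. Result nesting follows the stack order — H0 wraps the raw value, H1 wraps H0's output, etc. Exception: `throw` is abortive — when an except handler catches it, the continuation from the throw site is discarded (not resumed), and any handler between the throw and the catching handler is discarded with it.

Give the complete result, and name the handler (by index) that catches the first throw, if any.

Working:
throw(4) @ H0 re-raised
throw(4) @ H3 caught ⇒ 17
H4 returns [17]
= [17]

Answer: [17] ; first throw caught by: H3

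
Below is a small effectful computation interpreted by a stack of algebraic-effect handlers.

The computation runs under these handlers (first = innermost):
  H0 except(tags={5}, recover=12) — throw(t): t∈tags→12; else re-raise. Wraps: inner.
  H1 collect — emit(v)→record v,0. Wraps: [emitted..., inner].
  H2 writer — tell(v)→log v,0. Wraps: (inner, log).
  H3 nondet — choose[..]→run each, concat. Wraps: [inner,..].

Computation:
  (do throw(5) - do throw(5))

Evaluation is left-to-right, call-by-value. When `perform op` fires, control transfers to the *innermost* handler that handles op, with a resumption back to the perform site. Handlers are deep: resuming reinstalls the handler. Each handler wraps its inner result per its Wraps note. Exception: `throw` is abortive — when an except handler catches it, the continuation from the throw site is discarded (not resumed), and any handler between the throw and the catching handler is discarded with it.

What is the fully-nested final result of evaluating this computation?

Answer: [([12], ())]

Step-by-step:
throw(5) @ H0 caught ⇒ 12
H1 returns [12]
H2 returns ([12], ())
H3 returns [([12], ())]
= [([12], ())]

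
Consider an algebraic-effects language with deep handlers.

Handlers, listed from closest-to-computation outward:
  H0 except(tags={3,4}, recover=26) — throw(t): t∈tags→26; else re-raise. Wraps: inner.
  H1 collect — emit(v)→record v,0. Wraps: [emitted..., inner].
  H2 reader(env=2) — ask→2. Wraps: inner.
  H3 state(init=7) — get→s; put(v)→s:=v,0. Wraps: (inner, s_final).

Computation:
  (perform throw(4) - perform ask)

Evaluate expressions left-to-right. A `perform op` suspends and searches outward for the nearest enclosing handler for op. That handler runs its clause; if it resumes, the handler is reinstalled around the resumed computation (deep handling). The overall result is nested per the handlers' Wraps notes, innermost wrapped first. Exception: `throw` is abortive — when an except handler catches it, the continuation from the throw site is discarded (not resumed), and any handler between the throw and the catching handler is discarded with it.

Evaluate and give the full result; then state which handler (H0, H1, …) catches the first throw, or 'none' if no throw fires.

Working:
throw(4) @ H0 caught ⇒ 26
H1 returns [26]
H2 returns [26]
H3 returns ([26], 7)
= ([26], 7)

Answer: ([26], 7) ; first throw caught by: H0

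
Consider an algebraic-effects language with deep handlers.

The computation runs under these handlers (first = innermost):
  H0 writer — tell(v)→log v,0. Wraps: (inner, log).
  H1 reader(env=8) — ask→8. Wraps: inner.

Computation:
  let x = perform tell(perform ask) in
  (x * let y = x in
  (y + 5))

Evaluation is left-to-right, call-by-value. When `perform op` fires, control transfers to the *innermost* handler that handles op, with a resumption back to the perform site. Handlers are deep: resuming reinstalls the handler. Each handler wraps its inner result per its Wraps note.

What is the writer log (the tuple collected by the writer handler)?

Evaluation trace:
ask @ H1 ⇒ 8
tell(8) @ H0 ⇒ log+=8
H0 returns (0, (8))
H1 returns (0, (8))
= (0, (8))

Answer: (8)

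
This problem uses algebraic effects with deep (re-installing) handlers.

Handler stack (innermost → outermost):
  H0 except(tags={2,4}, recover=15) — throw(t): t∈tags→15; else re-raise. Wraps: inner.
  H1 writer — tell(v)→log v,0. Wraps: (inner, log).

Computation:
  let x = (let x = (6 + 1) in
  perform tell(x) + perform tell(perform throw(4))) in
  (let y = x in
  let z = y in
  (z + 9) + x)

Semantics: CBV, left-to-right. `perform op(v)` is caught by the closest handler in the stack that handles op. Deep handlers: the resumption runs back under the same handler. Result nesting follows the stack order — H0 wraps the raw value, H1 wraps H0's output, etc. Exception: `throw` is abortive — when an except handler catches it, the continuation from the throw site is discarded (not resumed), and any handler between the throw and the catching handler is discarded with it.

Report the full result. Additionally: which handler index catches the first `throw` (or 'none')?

Answer: (15, (7)) ; first throw caught by: H0

Evaluation trace:
tell(7) @ H1 ⇒ log+=7
throw(4) @ H0 caught ⇒ 15
H1 returns (15, (7))
= (15, (7))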